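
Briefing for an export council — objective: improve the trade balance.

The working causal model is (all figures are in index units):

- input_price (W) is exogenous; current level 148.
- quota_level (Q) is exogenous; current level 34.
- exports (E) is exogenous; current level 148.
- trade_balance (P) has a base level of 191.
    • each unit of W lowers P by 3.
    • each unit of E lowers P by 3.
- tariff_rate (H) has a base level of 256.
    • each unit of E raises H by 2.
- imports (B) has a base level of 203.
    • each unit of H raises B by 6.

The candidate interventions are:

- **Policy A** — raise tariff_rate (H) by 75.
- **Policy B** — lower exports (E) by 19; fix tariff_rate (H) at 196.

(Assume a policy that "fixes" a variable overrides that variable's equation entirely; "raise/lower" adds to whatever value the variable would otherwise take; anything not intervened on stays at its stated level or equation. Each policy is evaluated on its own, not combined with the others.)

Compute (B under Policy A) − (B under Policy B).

2586

Policy A (H + 75):
  E = 148
  H = 256 + 2·148 (+75 from intervention) = 627
  B = 203 + 6·627 = 3965
Policy B (E − 19, H := 196):
  E = 148 − 19 = 129
  H = 196
  B = 203 + 6·196 = 1379
B: 3965 − 1379 = 2586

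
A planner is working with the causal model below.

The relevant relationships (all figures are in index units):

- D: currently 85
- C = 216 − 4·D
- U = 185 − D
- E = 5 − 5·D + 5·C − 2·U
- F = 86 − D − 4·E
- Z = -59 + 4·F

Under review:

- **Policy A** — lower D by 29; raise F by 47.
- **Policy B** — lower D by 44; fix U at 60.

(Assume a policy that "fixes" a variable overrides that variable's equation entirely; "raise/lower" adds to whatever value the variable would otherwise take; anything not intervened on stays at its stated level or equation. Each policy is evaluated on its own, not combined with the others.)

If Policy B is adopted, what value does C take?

52

Policy B (D − 44, U := 60):
  D = 85 − 44 = 41
  C = 216 − 4·41 = 52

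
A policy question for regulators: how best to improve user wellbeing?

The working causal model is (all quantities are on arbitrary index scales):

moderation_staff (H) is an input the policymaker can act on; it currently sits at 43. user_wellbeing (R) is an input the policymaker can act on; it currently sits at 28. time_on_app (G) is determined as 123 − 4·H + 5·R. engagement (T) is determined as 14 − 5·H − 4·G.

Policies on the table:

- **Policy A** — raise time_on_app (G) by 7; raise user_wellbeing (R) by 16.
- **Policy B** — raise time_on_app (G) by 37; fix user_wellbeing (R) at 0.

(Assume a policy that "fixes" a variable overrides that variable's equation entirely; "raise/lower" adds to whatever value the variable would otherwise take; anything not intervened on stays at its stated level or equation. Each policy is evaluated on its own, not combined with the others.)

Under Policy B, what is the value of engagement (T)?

Policy B (G + 37, R := 0):
  H = 43
  R = 0
  G = 123 − 4·43 + 5·0 (+37 from intervention) = -12
  T = 14 − 5·43 − 4·(-12) = -153

-153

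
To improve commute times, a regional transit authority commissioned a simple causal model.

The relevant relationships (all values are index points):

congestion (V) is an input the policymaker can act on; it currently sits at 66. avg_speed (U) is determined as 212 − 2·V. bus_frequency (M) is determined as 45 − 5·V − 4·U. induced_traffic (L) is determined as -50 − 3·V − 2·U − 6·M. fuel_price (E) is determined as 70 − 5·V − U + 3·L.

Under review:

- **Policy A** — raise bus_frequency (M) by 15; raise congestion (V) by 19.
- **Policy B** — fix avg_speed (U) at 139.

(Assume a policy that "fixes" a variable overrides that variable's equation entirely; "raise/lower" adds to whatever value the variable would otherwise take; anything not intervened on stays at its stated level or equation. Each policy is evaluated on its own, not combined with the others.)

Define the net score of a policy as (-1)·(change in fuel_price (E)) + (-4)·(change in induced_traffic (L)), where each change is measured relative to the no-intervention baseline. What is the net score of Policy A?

2948

Baseline:
  V = 66
  U = 212 − 2·66 = 80
  M = 45 − 5·66 − 4·80 = -605
  L = -50 − 3·66 − 2·80 − 6·(-605) = 3222
  E = 70 − 5·66 − 80 + 3·3222 = 9326
Policy A (M + 15, V + 19):
  V = 66 + 19 = 85
  U = 212 − 2·85 = 42
  M = 45 − 5·85 − 4·42 (+15 from intervention) = -533
  L = -50 − 3·85 − 2·42 − 6·(-533) = 2809
  E = 70 − 5·85 − 42 + 3·2809 = 8030
ΔE = 8030 − 9326 = -1296; ΔL = 2809 − 3222 = -413
Score = (-1)·(-1296) + (-4)·(-413) = 2948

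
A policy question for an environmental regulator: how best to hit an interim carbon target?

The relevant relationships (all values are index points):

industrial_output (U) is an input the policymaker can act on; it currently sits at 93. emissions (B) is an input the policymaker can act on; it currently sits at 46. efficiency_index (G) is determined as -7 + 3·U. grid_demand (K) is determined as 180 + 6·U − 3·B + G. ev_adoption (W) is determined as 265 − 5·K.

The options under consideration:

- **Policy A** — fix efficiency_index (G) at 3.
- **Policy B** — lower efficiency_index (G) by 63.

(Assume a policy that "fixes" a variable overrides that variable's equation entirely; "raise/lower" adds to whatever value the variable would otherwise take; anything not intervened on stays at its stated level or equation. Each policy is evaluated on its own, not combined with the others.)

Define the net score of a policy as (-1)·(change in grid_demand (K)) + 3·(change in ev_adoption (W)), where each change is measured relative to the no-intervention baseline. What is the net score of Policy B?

Baseline:
  U = 93
  B = 46
  G = -7 + 3·93 = 272
  K = 180 + 6·93 − 3·46 + 272 = 872
  W = 265 − 5·872 = -4095
Policy B (G − 63):
  U = 93
  B = 46
  G = -7 + 3·93 (−63 from intervention) = 209
  K = 180 + 6·93 − 3·46 + 209 = 809
  W = 265 − 5·809 = -3780
ΔK = 809 − 872 = -63; ΔW = -3780 − (-4095) = 315
Score = (-1)·(-63) + 3·315 = 1008

1008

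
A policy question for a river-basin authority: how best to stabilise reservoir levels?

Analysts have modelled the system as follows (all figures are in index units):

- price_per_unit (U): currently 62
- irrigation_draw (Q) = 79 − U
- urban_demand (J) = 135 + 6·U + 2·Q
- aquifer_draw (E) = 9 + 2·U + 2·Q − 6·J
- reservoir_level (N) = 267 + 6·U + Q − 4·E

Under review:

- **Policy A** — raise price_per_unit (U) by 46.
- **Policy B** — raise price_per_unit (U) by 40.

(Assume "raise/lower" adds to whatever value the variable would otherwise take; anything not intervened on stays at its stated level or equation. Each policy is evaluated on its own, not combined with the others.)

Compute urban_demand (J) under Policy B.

Policy B (U + 40):
  U = 62 + 40 = 102
  Q = 79 − 102 = -23
  J = 135 + 6·102 + 2·(-23) = 701

701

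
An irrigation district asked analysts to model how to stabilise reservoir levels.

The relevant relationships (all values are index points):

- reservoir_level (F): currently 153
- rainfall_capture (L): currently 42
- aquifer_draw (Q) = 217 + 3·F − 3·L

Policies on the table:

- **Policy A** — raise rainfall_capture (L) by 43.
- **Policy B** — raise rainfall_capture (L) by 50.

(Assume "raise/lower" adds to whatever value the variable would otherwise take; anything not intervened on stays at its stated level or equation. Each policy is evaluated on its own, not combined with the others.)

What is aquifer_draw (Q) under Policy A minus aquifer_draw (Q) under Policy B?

21

Policy A (L + 43):
  F = 153
  L = 42 + 43 = 85
  Q = 217 + 3·153 − 3·85 = 421
Policy B (L + 50):
  F = 153
  L = 42 + 50 = 92
  Q = 217 + 3·153 − 3·92 = 400
Q: 421 − 400 = 21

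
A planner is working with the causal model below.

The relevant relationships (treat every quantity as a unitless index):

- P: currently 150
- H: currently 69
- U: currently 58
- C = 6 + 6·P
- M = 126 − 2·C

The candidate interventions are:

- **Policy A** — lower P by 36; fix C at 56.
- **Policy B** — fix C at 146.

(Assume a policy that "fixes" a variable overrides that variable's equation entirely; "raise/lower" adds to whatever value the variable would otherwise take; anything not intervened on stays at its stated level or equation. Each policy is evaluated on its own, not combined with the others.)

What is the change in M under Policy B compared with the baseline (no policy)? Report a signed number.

1520

Baseline:
  P = 150
  C = 6 + 6·150 = 906
  M = 126 − 2·906 = -1686
Policy B (C := 146):
  P = 150
  C = 146
  M = 126 − 2·146 = -166
Change in M: -166 − (-1686) = 1520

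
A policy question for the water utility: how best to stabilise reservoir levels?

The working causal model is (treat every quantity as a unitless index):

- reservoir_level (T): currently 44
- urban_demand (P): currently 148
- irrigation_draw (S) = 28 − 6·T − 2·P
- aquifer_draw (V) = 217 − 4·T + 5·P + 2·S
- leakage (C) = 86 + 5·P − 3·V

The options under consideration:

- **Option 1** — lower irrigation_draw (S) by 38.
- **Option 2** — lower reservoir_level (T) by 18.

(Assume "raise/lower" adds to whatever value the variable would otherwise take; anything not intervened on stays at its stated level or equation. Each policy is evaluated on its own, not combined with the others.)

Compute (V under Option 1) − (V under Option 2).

-364

Option 1 (S − 38):
  T = 44
  P = 148
  S = 28 − 6·44 − 2·148 (−38 from intervention) = -570
  V = 217 − 4·44 + 5·148 + 2·(-570) = -359
Option 2 (T − 18):
  T = 44 − 18 = 26
  P = 148
  S = 28 − 6·26 − 2·148 = -424
  V = 217 − 4·26 + 5·148 + 2·(-424) = 5
V: -359 − 5 = -364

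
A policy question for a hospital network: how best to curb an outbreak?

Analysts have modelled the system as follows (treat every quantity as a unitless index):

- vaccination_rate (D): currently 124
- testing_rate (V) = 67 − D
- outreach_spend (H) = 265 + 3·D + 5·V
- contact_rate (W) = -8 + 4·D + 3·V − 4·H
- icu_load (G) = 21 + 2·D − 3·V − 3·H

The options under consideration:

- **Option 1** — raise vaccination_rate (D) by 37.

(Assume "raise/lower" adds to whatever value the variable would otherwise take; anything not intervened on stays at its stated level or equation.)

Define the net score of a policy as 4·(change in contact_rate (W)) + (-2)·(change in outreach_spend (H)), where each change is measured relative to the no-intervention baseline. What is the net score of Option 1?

Baseline:
  D = 124
  V = 67 − 124 = -57
  H = 265 + 3·124 + 5·(-57) = 352
  W = -8 + 4·124 + 3·(-57) − 4·352 = -1091
Option 1 (D + 37):
  D = 124 + 37 = 161
  V = 67 − 161 = -94
  H = 265 + 3·161 + 5·(-94) = 278
  W = -8 + 4·161 + 3·(-94) − 4·278 = -758
ΔW = -758 − (-1091) = 333; ΔH = 278 − 352 = -74
Score = 4·333 + (-2)·(-74) = 1480

1480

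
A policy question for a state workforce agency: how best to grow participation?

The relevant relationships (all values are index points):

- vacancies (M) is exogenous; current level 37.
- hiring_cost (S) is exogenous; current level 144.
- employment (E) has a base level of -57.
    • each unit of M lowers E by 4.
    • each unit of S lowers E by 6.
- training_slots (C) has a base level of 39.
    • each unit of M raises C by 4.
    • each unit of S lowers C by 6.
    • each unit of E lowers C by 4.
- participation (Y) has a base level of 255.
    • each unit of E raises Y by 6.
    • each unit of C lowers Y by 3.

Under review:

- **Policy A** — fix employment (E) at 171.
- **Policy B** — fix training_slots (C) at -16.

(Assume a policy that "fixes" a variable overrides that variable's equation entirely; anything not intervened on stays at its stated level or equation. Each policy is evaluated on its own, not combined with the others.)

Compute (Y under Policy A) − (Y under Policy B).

11475

Policy A (E := 171):
  M = 37
  S = 144
  E = 171
  C = 39 + 4·37 − 6·144 − 4·171 = -1361
  Y = 255 + 6·171 − 3·(-1361) = 5364
Policy B (C := -16):
  M = 37
  S = 144
  E = -57 − 4·37 − 6·144 = -1069
  C = -16
  Y = 255 + 6·(-1069) − 3·(-16) = -6111
Y: 5364 − (-6111) = 11475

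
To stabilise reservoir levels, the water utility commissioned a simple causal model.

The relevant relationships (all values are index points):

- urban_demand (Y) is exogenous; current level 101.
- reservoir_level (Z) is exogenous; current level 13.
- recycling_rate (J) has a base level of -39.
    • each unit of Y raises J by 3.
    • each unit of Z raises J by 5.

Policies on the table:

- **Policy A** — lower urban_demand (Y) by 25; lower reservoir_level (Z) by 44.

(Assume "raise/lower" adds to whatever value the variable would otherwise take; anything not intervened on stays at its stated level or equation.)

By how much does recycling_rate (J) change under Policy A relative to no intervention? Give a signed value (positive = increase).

Baseline:
  Y = 101
  Z = 13
  J = -39 + 3·101 + 5·13 = 329
Policy A (Y − 25, Z − 44):
  Y = 101 − 25 = 76
  Z = 13 − 44 = -31
  J = -39 + 3·76 + 5·(-31) = 34
Change in J: 34 − 329 = -295

-295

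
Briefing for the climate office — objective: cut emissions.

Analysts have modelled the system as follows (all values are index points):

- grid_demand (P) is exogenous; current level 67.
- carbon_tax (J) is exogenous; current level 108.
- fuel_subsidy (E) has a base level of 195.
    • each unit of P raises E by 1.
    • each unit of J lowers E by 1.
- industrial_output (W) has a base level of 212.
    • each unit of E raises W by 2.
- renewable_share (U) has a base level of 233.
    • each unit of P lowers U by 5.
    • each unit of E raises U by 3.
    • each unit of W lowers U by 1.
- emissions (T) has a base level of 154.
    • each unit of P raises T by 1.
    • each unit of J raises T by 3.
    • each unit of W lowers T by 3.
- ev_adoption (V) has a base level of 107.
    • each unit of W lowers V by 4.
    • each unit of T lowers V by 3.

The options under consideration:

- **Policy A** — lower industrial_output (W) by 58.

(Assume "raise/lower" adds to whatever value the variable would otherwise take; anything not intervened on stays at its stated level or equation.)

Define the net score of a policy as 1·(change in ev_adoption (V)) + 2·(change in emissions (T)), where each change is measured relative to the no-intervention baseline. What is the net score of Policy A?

58

Baseline:
  P = 67
  J = 108
  E = 195 + 67 − 108 = 154
  W = 212 + 2·154 = 520
  T = 154 + 67 + 3·108 − 3·520 = -1015
  V = 107 − 4·520 − 3·(-1015) = 1072
Policy A (W − 58):
  P = 67
  J = 108
  E = 195 + 67 − 108 = 154
  W = 212 + 2·154 (−58 from intervention) = 462
  T = 154 + 67 + 3·108 − 3·462 = -841
  V = 107 − 4·462 − 3·(-841) = 782
ΔV = 782 − 1072 = -290; ΔT = -841 − (-1015) = 174
Score = 1·(-290) + 2·174 = 58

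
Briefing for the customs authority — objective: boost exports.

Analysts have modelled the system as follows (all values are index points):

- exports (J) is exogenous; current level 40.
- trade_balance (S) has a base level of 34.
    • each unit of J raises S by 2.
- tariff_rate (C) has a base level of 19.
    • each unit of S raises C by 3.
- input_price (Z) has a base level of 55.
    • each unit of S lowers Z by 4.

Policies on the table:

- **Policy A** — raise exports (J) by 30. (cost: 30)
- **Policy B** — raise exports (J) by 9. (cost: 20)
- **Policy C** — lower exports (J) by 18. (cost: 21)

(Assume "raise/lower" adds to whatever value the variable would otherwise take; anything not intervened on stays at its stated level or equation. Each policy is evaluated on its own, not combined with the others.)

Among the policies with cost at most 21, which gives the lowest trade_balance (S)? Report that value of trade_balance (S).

78

Policy B (J + 9):
  J = 40 + 9 = 49
  S = 34 + 2·49 = 132
Policy C (J − 18):
  J = 40 − 18 = 22
  S = 34 + 2·22 = 78
Comparing — Policy B: S=132, Policy C: S=78. Lowest is 78 (Policy C).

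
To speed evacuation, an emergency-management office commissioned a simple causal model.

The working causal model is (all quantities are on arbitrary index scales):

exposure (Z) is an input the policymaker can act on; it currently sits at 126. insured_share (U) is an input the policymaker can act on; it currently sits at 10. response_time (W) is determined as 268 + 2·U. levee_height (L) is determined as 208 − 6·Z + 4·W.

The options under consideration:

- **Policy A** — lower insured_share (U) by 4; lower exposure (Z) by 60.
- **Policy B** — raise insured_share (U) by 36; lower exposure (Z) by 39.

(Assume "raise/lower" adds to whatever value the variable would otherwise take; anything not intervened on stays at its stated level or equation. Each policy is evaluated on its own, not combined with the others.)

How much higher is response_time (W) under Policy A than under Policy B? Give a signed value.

-80

Policy A (U − 4, Z − 60):
  U = 10 − 4 = 6
  W = 268 + 2·6 = 280
Policy B (U + 36, Z − 39):
  U = 10 + 36 = 46
  W = 268 + 2·46 = 360
W: 280 − 360 = -80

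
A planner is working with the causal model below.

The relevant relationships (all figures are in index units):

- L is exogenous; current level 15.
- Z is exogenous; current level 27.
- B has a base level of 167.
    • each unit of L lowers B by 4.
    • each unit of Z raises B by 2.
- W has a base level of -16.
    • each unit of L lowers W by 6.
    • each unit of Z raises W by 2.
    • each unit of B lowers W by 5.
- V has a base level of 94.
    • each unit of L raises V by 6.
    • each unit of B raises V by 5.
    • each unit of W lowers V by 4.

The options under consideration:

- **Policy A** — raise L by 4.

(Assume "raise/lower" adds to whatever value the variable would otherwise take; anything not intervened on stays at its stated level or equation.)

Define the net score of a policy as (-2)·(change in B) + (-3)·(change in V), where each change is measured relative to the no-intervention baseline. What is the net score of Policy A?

Baseline:
  L = 15
  Z = 27
  B = 167 − 4·15 + 2·27 = 161
  W = -16 − 6·15 + 2·27 − 5·161 = -857
  V = 94 + 6·15 + 5·161 − 4·(-857) = 4417
Policy A (L + 4):
  L = 15 + 4 = 19
  Z = 27
  B = 167 − 4·19 + 2·27 = 145
  W = -16 − 6·19 + 2·27 − 5·145 = -801
  V = 94 + 6·19 + 5·145 − 4·(-801) = 4137
ΔB = 145 − 161 = -16; ΔV = 4137 − 4417 = -280
Score = (-2)·(-16) + (-3)·(-280) = 872

872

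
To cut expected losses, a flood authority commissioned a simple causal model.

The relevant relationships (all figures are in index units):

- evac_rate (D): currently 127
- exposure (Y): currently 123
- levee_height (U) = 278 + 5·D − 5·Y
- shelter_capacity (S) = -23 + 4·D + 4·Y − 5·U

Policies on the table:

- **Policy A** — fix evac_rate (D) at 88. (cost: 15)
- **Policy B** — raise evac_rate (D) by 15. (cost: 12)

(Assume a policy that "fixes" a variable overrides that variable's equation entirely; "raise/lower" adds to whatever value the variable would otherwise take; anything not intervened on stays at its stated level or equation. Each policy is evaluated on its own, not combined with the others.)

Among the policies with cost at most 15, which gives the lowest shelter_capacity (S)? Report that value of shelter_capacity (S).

Policy A (D := 88):
  D = 88
  Y = 123
  U = 278 + 5·88 − 5·123 = 103
  S = -23 + 4·88 + 4·123 − 5·103 = 306
Policy B (D + 15):
  D = 127 + 15 = 142
  Y = 123
  U = 278 + 5·142 − 5·123 = 373
  S = -23 + 4·142 + 4·123 − 5·373 = -828
Comparing — Policy A: S=306, Policy B: S=-828. Lowest is -828 (Policy B).

-828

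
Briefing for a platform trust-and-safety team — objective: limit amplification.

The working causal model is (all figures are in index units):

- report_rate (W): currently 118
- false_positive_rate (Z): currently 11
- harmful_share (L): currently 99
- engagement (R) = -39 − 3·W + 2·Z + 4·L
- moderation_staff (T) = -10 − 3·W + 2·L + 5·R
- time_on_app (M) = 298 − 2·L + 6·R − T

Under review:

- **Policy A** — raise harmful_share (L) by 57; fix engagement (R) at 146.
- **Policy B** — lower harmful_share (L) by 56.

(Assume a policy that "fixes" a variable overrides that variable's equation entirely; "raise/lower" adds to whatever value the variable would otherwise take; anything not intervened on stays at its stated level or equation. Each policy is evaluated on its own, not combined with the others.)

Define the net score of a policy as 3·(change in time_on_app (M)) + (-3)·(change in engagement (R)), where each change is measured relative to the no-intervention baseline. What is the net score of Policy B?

672

Baseline:
  W = 118
  Z = 11
  L = 99
  R = -39 − 3·118 + 2·11 + 4·99 = 25
  T = -10 − 3·118 + 2·99 + 5·25 = -41
  M = 298 − 2·99 + 6·25 − (-41) = 291
Policy B (L − 56):
  W = 118
  Z = 11
  L = 99 − 56 = 43
  R = -39 − 3·118 + 2·11 + 4·43 = -199
  T = -10 − 3·118 + 2·43 + 5·(-199) = -1273
  M = 298 − 2·43 + 6·(-199) − (-1273) = 291
ΔM = 291 − 291 = 0; ΔR = -199 − 25 = -224
Score = 3·0 + (-3)·(-224) = 672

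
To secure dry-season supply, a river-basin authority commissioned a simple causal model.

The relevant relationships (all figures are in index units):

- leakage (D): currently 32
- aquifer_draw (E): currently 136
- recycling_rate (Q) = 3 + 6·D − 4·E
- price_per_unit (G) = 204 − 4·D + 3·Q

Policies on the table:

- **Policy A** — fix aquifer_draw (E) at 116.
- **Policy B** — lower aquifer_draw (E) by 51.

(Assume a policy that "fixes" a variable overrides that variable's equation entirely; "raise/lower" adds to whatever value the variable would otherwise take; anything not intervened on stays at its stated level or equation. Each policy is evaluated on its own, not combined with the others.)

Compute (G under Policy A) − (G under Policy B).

-372

Policy A (E := 116):
  D = 32
  E = 116
  Q = 3 + 6·32 − 4·116 = -269
  G = 204 − 4·32 + 3·(-269) = -731
Policy B (E − 51):
  D = 32
  E = 136 − 51 = 85
  Q = 3 + 6·32 − 4·85 = -145
  G = 204 − 4·32 + 3·(-145) = -359
G: -731 − (-359) = -372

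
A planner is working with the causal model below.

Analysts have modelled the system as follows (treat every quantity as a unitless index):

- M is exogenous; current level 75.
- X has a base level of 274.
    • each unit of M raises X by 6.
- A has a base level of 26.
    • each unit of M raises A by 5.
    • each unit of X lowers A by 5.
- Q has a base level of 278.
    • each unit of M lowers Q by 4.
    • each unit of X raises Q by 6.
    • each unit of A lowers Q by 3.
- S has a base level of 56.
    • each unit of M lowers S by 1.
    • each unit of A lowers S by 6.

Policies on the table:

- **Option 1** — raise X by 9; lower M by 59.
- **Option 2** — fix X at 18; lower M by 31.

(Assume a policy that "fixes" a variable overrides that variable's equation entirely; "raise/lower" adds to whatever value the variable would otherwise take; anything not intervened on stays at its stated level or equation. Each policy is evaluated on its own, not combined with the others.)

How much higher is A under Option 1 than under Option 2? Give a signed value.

-1945

Option 1 (X + 9, M − 59):
  M = 75 − 59 = 16
  X = 274 + 6·16 (+9 from intervention) = 379
  A = 26 + 5·16 − 5·379 = -1789
Option 2 (X := 18, M − 31):
  M = 75 − 31 = 44
  X = 18
  A = 26 + 5·44 − 5·18 = 156
A: -1789 − 156 = -1945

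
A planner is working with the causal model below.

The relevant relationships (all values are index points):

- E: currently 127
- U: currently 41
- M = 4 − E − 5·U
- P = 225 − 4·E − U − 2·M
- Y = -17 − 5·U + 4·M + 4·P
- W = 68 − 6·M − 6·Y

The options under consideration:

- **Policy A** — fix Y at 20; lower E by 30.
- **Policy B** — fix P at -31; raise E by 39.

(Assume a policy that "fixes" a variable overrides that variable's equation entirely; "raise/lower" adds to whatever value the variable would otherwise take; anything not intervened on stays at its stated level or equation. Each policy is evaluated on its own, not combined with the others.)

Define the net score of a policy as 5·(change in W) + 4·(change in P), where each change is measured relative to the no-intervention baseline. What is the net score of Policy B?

Baseline:
  E = 127
  U = 41
  M = 4 − 127 − 5·41 = -328
  P = 225 − 4·127 − 41 − 2·(-328) = 332
  Y = -17 − 5·41 + 4·(-328) + 4·332 = -206
  W = 68 − 6·(-328) − 6·(-206) = 3272
Policy B (P := -31, E + 39):
  E = 127 + 39 = 166
  U = 41
  M = 4 − 166 − 5·41 = -367
  P = -31
  Y = -17 − 5·41 + 4·(-367) + 4·(-31) = -1814
  W = 68 − 6·(-367) − 6·(-1814) = 13154
ΔW = 13154 − 3272 = 9882; ΔP = -31 − 332 = -363
Score = 5·9882 + 4·(-363) = 47958

47958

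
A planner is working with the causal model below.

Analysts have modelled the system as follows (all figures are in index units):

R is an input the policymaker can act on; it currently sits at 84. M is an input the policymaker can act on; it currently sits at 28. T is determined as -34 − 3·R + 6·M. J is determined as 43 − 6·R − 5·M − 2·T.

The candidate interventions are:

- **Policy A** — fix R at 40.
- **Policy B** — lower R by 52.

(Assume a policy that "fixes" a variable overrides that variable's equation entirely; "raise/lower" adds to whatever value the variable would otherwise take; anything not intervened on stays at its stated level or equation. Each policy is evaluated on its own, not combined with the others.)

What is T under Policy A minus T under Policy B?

-24

Policy A (R := 40):
  R = 40
  M = 28
  T = -34 − 3·40 + 6·28 = 14
Policy B (R − 52):
  R = 84 − 52 = 32
  M = 28
  T = -34 − 3·32 + 6·28 = 38
T: 14 − 38 = -24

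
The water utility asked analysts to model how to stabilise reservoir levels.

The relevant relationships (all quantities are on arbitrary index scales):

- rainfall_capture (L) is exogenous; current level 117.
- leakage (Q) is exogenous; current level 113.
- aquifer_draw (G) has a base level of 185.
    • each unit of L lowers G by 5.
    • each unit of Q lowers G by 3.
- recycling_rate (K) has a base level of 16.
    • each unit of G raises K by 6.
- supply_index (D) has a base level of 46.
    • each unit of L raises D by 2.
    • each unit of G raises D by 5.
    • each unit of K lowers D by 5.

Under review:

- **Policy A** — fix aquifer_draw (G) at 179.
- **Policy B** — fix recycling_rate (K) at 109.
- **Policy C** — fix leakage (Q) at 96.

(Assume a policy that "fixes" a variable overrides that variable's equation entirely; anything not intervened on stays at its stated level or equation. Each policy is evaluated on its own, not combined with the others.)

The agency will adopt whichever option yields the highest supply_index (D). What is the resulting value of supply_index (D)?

Policy A (G := 179):
  L = 117
  Q = 113
  G = 179
  K = 16 + 6·179 = 1090
  D = 46 + 2·117 + 5·179 − 5·1090 = -4275
Policy B (K := 109):
  L = 117
  Q = 113
  G = 185 − 5·117 − 3·113 = -739
  K = 109
  D = 46 + 2·117 + 5·(-739) − 5·109 = -3960
Policy C (Q := 96):
  L = 117
  Q = 96
  G = 185 − 5·117 − 3·96 = -688
  K = 16 + 6·(-688) = -4112
  D = 46 + 2·117 + 5·(-688) − 5·(-4112) = 17400
Comparing — Policy A: D=-4275, Policy B: D=-3960, Policy C: D=17400. Highest is 17400 (Policy C).

17400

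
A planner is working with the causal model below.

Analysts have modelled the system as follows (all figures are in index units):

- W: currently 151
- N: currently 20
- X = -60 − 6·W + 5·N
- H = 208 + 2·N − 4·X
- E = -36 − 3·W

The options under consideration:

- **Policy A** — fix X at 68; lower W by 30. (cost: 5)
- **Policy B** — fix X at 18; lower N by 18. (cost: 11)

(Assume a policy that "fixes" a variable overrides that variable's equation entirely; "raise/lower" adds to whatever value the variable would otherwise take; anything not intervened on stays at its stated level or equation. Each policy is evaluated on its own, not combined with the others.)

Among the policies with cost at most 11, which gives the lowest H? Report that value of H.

Policy A (X := 68, W − 30):
  W = 151 − 30 = 121
  N = 20
  X = 68
  H = 208 + 2·20 − 4·68 = -24
Policy B (X := 18, N − 18):
  W = 151
  N = 20 − 18 = 2
  X = 18
  H = 208 + 2·2 − 4·18 = 140
Comparing — Policy A: H=-24, Policy B: H=140. Lowest is -24 (Policy A).

-24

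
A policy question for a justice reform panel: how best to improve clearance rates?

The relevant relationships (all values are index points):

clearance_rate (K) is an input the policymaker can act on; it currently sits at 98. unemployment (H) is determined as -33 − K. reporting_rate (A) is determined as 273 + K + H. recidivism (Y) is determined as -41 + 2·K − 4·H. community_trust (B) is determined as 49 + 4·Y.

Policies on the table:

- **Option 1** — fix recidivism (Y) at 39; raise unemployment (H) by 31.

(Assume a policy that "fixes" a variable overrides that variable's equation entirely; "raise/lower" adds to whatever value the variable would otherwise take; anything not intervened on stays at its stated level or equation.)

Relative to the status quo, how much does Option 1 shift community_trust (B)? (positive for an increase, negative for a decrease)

Baseline:
  K = 98
  H = -33 − 98 = -131
  Y = -41 + 2·98 − 4·(-131) = 679
  B = 49 + 4·679 = 2765
Option 1 (Y := 39, H + 31):
  K = 98
  H = -33 − 98 (+31 from intervention) = -100
  Y = 39
  B = 49 + 4·39 = 205
Change in B: 205 − 2765 = -2560

-2560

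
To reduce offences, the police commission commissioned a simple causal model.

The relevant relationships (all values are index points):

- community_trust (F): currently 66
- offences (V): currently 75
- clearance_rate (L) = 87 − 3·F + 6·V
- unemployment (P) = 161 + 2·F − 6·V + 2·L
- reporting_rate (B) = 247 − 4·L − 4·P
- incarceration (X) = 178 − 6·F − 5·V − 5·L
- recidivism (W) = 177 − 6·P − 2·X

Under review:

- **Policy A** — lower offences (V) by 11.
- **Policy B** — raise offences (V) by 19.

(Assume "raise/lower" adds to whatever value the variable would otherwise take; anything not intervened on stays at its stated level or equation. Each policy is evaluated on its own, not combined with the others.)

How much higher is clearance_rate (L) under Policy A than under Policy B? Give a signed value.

Policy A (V − 11):
  F = 66
  V = 75 − 11 = 64
  L = 87 − 3·66 + 6·64 = 273
Policy B (V + 19):
  F = 66
  V = 75 + 19 = 94
  L = 87 − 3·66 + 6·94 = 453
L: 273 − 453 = -180

-180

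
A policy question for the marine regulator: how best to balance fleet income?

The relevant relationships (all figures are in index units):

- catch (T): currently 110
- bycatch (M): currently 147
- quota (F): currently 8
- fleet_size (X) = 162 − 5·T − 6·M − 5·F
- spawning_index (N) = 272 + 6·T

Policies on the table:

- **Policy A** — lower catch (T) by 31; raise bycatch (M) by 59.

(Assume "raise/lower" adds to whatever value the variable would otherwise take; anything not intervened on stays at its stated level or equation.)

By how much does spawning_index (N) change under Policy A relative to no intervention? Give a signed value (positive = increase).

Baseline:
  T = 110
  N = 272 + 6·110 = 932
Policy A (T − 31, M + 59):
  T = 110 − 31 = 79
  N = 272 + 6·79 = 746
Change in N: 746 − 932 = -186

-186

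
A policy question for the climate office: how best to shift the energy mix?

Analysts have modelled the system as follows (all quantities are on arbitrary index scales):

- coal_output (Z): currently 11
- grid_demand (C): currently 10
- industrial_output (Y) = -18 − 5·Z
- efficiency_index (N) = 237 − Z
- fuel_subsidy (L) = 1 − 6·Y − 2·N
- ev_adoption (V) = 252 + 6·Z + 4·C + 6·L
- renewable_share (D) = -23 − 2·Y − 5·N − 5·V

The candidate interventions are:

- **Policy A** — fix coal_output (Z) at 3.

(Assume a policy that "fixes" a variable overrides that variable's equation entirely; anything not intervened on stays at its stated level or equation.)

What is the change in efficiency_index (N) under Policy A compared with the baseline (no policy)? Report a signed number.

Baseline:
  Z = 11
  N = 237 − 11 = 226
Policy A (Z := 3):
  Z = 3
  N = 237 − 3 = 234
Change in N: 234 − 226 = 8

8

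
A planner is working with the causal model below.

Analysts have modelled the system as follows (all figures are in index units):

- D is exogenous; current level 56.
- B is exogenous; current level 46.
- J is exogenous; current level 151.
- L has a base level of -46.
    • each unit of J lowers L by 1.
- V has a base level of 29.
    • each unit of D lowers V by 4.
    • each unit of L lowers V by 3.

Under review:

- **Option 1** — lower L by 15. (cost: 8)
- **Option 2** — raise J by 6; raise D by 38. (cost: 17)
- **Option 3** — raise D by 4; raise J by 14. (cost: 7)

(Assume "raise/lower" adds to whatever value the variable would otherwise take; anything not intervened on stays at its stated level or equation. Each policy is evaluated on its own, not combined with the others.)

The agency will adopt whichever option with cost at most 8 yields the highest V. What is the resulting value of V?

441

Option 1 (L − 15):
  D = 56
  J = 151
  L = -46 − 151 (−15 from intervention) = -212
  V = 29 − 4·56 − 3·(-212) = 441
Option 3 (D + 4, J + 14):
  D = 56 + 4 = 60
  J = 151 + 14 = 165
  L = -46 − 165 = -211
  V = 29 − 4·60 − 3·(-211) = 422
Comparing — Option 1: V=441, Option 3: V=422. Highest is 441 (Option 1).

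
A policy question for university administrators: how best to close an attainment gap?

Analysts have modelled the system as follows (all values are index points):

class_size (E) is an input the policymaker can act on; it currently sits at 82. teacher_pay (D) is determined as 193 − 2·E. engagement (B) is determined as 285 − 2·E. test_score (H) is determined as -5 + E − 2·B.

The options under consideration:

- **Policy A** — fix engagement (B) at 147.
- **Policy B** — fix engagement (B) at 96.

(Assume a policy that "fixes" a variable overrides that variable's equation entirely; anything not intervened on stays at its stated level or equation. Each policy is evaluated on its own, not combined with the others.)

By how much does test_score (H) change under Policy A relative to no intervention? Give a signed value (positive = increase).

-52

Baseline:
  E = 82
  B = 285 − 2·82 = 121
  H = -5 + 82 − 2·121 = -165
Policy A (B := 147):
  E = 82
  B = 147
  H = -5 + 82 − 2·147 = -217
Change in H: -217 − (-165) = -52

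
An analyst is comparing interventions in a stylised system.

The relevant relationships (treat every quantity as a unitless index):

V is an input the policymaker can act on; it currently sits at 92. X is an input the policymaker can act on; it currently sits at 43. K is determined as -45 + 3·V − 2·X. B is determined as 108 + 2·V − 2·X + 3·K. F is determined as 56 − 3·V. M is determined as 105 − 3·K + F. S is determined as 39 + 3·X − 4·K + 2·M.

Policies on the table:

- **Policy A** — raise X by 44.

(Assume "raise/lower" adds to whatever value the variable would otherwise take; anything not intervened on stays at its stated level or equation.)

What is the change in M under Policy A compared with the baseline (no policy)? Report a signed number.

264

Baseline:
  V = 92
  X = 43
  K = -45 + 3·92 − 2·43 = 145
  F = 56 − 3·92 = -220
  M = 105 − 3·145 + (-220) = -550
Policy A (X + 44):
  V = 92
  X = 43 + 44 = 87
  K = -45 + 3·92 − 2·87 = 57
  F = 56 − 3·92 = -220
  M = 105 − 3·57 + (-220) = -286
Change in M: -286 − (-550) = 264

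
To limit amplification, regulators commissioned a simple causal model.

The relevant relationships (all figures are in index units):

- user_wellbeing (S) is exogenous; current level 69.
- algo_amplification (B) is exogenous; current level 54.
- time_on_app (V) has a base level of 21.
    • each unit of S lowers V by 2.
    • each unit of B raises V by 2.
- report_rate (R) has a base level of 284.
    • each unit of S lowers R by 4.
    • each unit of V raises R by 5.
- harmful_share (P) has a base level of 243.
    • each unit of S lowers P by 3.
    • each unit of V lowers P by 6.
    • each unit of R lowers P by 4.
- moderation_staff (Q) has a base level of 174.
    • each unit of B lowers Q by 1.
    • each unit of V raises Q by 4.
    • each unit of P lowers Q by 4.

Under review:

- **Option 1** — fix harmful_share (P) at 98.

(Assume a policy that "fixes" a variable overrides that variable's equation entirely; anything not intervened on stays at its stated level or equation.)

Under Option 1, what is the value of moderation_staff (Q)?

Option 1 (P := 98):
  S = 69
  B = 54
  V = 21 − 2·69 + 2·54 = -9
  R = 284 − 4·69 + 5·(-9) = -37
  P = 98
  Q = 174 − 54 + 4·(-9) − 4·98 = -308

-308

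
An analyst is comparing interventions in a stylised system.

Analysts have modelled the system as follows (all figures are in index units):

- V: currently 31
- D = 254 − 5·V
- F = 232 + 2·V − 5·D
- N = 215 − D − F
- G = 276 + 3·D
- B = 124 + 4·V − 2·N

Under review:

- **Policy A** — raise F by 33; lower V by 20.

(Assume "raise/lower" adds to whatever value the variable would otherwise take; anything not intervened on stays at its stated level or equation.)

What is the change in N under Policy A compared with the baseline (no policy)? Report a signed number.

Baseline:
  V = 31
  D = 254 − 5·31 = 99
  F = 232 + 2·31 − 5·99 = -201
  N = 215 − 99 − (-201) = 317
Policy A (F + 33, V − 20):
  V = 31 − 20 = 11
  D = 254 − 5·11 = 199
  F = 232 + 2·11 − 5·199 (+33 from intervention) = -708
  N = 215 − 199 − (-708) = 724
Change in N: 724 − 317 = 407

407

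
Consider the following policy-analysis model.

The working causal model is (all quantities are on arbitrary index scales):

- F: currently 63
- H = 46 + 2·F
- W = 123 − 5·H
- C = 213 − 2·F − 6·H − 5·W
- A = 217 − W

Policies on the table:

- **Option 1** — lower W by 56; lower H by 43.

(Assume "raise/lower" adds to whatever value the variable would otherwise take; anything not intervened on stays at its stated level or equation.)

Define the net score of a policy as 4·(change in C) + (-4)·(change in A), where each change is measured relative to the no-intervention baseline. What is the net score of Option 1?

Baseline:
  F = 63
  H = 46 + 2·63 = 172
  W = 123 − 5·172 = -737
  C = 213 − 2·63 − 6·172 − 5·(-737) = 2740
  A = 217 − (-737) = 954
Option 1 (W − 56, H − 43):
  F = 63
  H = 46 + 2·63 (−43 from intervention) = 129
  W = 123 − 5·129 (−56 from intervention) = -578
  C = 213 − 2·63 − 6·129 − 5·(-578) = 2203
  A = 217 − (-578) = 795
ΔC = 2203 − 2740 = -537; ΔA = 795 − 954 = -159
Score = 4·(-537) + (-4)·(-159) = -1512

-1512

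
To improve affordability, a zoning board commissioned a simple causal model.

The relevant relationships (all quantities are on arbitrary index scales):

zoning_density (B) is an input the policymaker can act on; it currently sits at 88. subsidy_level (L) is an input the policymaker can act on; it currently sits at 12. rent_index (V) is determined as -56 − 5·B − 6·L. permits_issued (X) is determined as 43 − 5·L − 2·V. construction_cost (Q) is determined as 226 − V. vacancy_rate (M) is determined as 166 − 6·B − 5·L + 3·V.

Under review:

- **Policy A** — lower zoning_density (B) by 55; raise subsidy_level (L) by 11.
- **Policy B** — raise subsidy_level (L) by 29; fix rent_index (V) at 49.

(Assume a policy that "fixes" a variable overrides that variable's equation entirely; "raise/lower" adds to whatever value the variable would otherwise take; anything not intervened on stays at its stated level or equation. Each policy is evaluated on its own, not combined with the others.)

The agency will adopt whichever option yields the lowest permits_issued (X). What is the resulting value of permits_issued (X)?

Policy A (B − 55, L + 11):
  B = 88 − 55 = 33
  L = 12 + 11 = 23
  V = -56 − 5·33 − 6·23 = -359
  X = 43 − 5·23 − 2·(-359) = 646
Policy B (L + 29, V := 49):
  B = 88
  L = 12 + 29 = 41
  V = 49
  X = 43 − 5·41 − 2·49 = -260
Comparing — Policy A: X=646, Policy B: X=-260. Lowest is -260 (Policy B).

-260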